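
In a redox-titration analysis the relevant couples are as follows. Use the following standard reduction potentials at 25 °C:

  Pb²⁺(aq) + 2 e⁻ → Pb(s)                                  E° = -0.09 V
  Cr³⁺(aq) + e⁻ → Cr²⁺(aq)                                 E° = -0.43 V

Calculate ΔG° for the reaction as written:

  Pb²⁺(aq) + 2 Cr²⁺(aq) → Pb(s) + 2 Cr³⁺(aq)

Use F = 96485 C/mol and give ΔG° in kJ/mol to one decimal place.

As written, Pb²⁺/Pb is reduced (cathode) and Cr³⁺/Cr²⁺ is oxidised (anode), so E°cell = (-0.09) − (-0.43) = +0.34 V.
Balancing electrons gives n = 2.
ΔG° = −nFE° = −(2)(96485)(+0.34) = -65,610 J = -65.6 kJ/mol.

-65.6 kJ/mol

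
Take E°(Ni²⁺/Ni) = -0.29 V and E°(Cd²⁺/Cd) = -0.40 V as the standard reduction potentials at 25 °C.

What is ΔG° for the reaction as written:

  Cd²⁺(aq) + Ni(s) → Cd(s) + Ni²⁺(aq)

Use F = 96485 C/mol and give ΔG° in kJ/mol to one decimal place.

As written, Cd²⁺/Cd is reduced (cathode) and Ni²⁺/Ni is oxidised (anode), so E°cell = (-0.40) − (-0.29) = -0.11 V.
Balancing electrons gives n = 2.
ΔG° = −nFE° = −(2)(96485)(-0.11) = 21,227 J = +21.2 kJ/mol.

+21.2 kJ/mol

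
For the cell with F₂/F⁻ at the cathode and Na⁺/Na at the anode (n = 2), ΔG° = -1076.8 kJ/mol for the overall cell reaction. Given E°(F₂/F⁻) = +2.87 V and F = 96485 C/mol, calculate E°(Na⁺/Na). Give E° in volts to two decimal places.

E°cell = −ΔG°/(nF) = −(-1076.8×10³)/((2)(96485)) = +5.580 V.
Since F₂/F⁻ is the cathode and Na⁺/Na the anode, E°cell = E°(F₂/F⁻) − E°(Na⁺/Na).
So E°(Na⁺/Na) = E°(F₂/F⁻) − E°cell = (+2.87) − (+5.580) = -2.71 V.

-2.71 V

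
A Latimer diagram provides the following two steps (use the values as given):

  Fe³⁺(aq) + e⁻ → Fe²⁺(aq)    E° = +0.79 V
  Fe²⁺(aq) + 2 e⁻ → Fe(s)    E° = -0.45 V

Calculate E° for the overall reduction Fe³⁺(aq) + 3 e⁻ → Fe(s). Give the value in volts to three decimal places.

-0.037 V

Standard free energies of sequential steps add: ΔG°₃ = ΔG°₁ + ΔG°₂, so n₃E°₃ = n₁E°₁ + n₂E°₂.
E°₃ = (1×+0.79 + 2×-0.45) / 3 = (-0.110) / 3 = -0.037 V.
Simply averaging or adding the two E° values would be wrong; the electron-weighted sum is required.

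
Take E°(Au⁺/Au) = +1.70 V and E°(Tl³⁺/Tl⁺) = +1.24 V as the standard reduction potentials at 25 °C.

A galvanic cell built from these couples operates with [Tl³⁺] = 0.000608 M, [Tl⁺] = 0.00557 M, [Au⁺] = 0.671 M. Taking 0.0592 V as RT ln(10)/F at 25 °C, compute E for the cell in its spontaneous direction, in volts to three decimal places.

Au⁺/Au is the cathode (higher E°), Tl³⁺/Tl⁺ the anode: E°cell = +1.70 − (+1.24) = +0.46 V, n = 2.
Overall: 2 Au⁺(aq) + Tl⁺(aq) → 2 Au(s) + Tl³⁺(aq)
Q = [Tl³⁺] / ([Au⁺]^2·[Tl⁺]); log Q = -0.615.
E = E° − (0.0592/n) log Q = +0.46 − (0.0592/2)(-0.615) = +0.478 V.

+0.478 V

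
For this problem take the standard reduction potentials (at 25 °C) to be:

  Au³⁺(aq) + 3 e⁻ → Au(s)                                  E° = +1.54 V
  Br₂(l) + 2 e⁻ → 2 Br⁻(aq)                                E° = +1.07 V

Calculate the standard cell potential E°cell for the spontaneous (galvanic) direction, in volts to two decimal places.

+0.47 V

The Au³⁺/Au couple has the higher reduction potential, so it is the cathode; Br₂/Br⁻ is oxidised at the anode.
E°cell = E°(cathode) − E°(anode) = (+1.54) − (+1.07) = +0.47 V.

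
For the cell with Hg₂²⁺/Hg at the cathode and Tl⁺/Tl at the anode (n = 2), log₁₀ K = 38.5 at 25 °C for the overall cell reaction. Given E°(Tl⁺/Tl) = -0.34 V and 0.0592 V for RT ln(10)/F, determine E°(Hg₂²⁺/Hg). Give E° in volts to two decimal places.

+0.80 V

E°cell = (0.0592/n)·log K = (0.0592/2)(38.5) = +1.140 V.
Since Hg₂²⁺/Hg is the cathode and Tl⁺/Tl the anode, E°cell = E°(Hg₂²⁺/Hg) − E°(Tl⁺/Tl).
So E°(Hg₂²⁺/Hg) = E°cell + E°(Tl⁺/Tl) = +1.140 + (-0.34) = +0.80 V.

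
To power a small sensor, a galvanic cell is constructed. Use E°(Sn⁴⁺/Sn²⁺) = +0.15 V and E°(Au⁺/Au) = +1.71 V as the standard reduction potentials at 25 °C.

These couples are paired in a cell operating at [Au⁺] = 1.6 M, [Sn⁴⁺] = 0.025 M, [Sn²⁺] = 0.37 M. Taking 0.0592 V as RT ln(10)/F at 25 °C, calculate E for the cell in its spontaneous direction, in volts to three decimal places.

+1.607 V

Au⁺/Au is the cathode (higher E°), Sn⁴⁺/Sn²⁺ the anode: E°cell = +1.71 − (+0.15) = +1.56 V, n = 2.
Overall: 2 Au⁺(aq) + Sn²⁺(aq) → 2 Au(s) + Sn⁴⁺(aq)
Q = [Sn⁴⁺] / ([Au⁺]^2·[Sn²⁺]); log Q = -1.579.
E = E° − (0.0592/n) log Q = +1.56 − (0.0592/2)(-1.579) = +1.607 V.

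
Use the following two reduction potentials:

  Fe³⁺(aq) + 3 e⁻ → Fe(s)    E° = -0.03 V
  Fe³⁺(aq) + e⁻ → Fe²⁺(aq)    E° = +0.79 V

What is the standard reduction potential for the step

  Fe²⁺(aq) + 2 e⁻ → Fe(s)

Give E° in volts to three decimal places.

-0.440 V

Sequential free energies add, so n₃E°₃ = n₁E°₁ + n₂E°₂.
With n₃ = 3, and the known step contributing 1×(+0.79) V, the unknown satisfies 2·E° = 3×(-0.03) − 1×(+0.79) = -0.880.
E° = -0.880 / 2 = -0.440 V.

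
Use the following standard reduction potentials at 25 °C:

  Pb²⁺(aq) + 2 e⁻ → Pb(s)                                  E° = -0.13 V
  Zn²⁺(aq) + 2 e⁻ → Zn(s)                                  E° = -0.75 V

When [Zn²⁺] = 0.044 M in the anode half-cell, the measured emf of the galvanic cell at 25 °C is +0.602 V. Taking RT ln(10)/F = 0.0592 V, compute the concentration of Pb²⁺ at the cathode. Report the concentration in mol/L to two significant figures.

Pb²⁺/Pb is the cathode, Zn²⁺/Zn the anode: E°cell = +0.62 V, n = 2.
Overall reaction: Pb²⁺(aq) + Zn(s) → Pb(s) + Zn²⁺(aq); Q = [Zn²⁺]^1/[Pb²⁺]^1.
From E = E° − (0.0592/n) log Q: log Q = (E° − E)·n/0.0592 = (+0.62 − (+0.602))·2/0.0592 = 0.6081.
So 1·log[Pb²⁺] = 1·log(0.044) − log Q = -1.3565 − (0.6081) = -1.9646; [Pb²⁺] = 10^(-1.9646) ≈ 0.011 M.

0.011 M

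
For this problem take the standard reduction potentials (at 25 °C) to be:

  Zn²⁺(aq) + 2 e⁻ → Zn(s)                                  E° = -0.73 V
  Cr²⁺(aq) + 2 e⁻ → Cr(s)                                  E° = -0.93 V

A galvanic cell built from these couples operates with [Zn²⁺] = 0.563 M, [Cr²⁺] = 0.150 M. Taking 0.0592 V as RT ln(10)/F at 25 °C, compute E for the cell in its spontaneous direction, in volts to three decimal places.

Zn²⁺/Zn is the cathode (higher E°), Cr²⁺/Cr the anode: E°cell = -0.73 − (-0.93) = +0.20 V, n = 2.
Overall: Zn²⁺(aq) + Cr(s) → Zn(s) + Cr²⁺(aq)
Q = [Cr²⁺] / ([Zn²⁺]); log Q = -0.574.
E = E° − (0.0592/n) log Q = +0.20 − (0.0592/2)(-0.574) = +0.217 V.

+0.217 V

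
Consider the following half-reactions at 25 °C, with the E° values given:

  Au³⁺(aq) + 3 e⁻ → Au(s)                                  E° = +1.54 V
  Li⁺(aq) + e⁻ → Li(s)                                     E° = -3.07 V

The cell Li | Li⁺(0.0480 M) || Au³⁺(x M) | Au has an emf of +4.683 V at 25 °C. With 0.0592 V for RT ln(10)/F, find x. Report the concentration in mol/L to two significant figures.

0.55 M

Au³⁺/Au is the cathode, Li⁺/Li the anode: E°cell = +4.61 V, n = 3.
Overall reaction: Au³⁺(aq) + 3 Li(s) → Au(s) + 3 Li⁺(aq); Q = [Li⁺]^3/[Au³⁺]^1.
From E = E° − (0.0592/n) log Q: log Q = (E° − E)·n/0.0592 = (+4.61 − (+4.683))·3/0.0592 = -3.6993.
So 1·log[Au³⁺] = 3·log(0.048) − log Q = -3.9563 − (-3.6993) = -0.2570; [Au³⁺] = 10^(-0.2570) ≈ 0.55 M.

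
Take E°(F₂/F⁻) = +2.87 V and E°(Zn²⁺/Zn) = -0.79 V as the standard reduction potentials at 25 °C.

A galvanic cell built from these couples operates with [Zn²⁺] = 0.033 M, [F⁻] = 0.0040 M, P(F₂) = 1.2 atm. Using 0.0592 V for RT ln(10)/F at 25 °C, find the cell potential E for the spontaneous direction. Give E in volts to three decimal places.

+3.848 V

F₂/F⁻ is the cathode (higher E°), Zn²⁺/Zn the anode: E°cell = +2.87 − (-0.79) = +3.66 V, n = 2.
Overall: F₂(g) + Zn(s) → 2 F⁻(aq) + Zn²⁺(aq)
Q = [F⁻]^2·[Zn²⁺] / (P(F₂)); log Q = -6.357.
E = E° − (0.0592/n) log Q = +3.66 − (0.0592/2)(-6.357) = +3.848 V.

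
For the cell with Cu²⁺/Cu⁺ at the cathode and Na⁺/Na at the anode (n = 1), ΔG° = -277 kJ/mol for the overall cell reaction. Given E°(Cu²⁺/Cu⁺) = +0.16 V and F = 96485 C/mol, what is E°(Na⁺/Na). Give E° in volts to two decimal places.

E°cell = −ΔG°/(nF) = −(-277×10³)/((1)(96485)) = +2.871 V.
Since Cu²⁺/Cu⁺ is the cathode and Na⁺/Na the anode, E°cell = E°(Cu²⁺/Cu⁺) − E°(Na⁺/Na).
So E°(Na⁺/Na) = E°(Cu²⁺/Cu⁺) − E°cell = (+0.16) − (+2.871) = -2.71 V.

-2.71 V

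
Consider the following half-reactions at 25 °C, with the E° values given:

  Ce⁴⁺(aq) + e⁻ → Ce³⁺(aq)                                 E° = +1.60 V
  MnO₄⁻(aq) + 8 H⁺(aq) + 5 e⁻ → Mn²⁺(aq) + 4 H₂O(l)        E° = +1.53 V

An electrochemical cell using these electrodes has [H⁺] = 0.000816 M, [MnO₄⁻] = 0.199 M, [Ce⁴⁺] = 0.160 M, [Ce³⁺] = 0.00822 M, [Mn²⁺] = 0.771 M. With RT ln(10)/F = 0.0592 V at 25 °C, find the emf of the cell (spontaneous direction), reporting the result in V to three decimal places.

+0.446 V

Ce⁴⁺/Ce³⁺ is the cathode (higher E°), MnO₄⁻/Mn²⁺ the anode: E°cell = +1.60 − (+1.53) = +0.07 V, n = 5.
Overall: 5 Ce⁴⁺(aq) + Mn²⁺(aq) + 4 H₂O(l) → 5 Ce³⁺(aq) + MnO₄⁻(aq) + 8 H⁺(aq)
Q = [Ce³⁺]^5·[MnO₄⁻]·[H⁺]^8 / ([Ce⁴⁺]^5·[Mn²⁺]); log Q = -31.741.
E = E° − (0.0592/n) log Q = +0.07 − (0.0592/5)(-31.741) = +0.446 V.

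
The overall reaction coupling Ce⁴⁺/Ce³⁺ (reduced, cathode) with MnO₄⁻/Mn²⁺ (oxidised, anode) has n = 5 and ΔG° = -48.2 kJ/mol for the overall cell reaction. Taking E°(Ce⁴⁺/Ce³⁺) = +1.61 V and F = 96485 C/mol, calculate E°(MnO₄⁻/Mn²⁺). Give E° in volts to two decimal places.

+1.51 V

E°cell = −ΔG°/(nF) = −(-48.2×10³)/((5)(96485)) = +0.100 V.
Since Ce⁴⁺/Ce³⁺ is the cathode and MnO₄⁻/Mn²⁺ the anode, E°cell = E°(Ce⁴⁺/Ce³⁺) − E°(MnO₄⁻/Mn²⁺).
So E°(MnO₄⁻/Mn²⁺) = E°(Ce⁴⁺/Ce³⁺) − E°cell = (+1.61) − (+0.100) = +1.51 V.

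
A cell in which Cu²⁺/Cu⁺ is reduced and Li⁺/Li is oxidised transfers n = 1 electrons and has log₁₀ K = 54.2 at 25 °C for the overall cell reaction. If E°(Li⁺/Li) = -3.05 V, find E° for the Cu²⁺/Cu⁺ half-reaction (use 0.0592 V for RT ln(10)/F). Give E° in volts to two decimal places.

+0.16 V

E°cell = (0.0592/n)·log K = (0.0592/1)(54.2) = +3.209 V.
Since Cu²⁺/Cu⁺ is the cathode and Li⁺/Li the anode, E°cell = E°(Cu²⁺/Cu⁺) − E°(Li⁺/Li).
So E°(Cu²⁺/Cu⁺) = E°cell + E°(Li⁺/Li) = +3.209 + (-3.05) = +0.16 V.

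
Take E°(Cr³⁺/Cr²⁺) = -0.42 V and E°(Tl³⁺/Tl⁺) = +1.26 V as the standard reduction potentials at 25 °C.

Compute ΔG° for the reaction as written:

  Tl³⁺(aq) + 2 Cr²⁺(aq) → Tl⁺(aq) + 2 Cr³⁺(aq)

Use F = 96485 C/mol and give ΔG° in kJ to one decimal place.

As written, Tl³⁺/Tl⁺ is reduced (cathode) and Cr³⁺/Cr²⁺ is oxidised (anode), so E°cell = (+1.26) − (-0.42) = +1.68 V.
Balancing electrons gives n = 2.
ΔG° = −nFE° = −(2)(96485)(+1.68) = -324,190 J = -324.2 kJ.

-324.2 kJ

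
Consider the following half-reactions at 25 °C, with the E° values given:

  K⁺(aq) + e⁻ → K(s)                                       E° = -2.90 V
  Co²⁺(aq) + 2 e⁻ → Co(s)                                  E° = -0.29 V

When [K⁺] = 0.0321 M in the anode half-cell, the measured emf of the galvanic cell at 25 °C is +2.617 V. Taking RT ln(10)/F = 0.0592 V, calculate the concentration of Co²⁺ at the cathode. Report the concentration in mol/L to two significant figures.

Co²⁺/Co is the cathode, K⁺/K the anode: E°cell = +2.61 V, n = 2.
Overall reaction: Co²⁺(aq) + 2 K(s) → Co(s) + 2 K⁺(aq); Q = [K⁺]^2/[Co²⁺]^1.
From E = E° − (0.0592/n) log Q: log Q = (E° − E)·n/0.0592 = (+2.61 − (+2.617))·2/0.0592 = -0.2365.
So 1·log[Co²⁺] = 2·log(0.0321) − log Q = -2.9870 − (-0.2365) = -2.7505; [Co²⁺] = 10^(-2.7505) ≈ 0.0018 M.

0.0018 M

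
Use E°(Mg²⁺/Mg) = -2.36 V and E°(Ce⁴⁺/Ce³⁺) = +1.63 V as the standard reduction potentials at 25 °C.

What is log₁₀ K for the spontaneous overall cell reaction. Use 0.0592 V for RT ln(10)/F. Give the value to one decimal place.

Cathode: Ce⁴⁺/Ce³⁺; anode: Mg²⁺/Mg. E°cell = +3.99 V, n = 2.
log K = nE°cell / 0.0592 = (2)(+3.99) / 0.0592 = 134.8.

134.8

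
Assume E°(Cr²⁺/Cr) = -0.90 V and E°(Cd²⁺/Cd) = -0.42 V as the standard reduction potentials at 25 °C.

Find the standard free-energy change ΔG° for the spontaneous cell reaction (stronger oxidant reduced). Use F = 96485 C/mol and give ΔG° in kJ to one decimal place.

-92.6 kJ

Cd²⁺/Cd (E° = -0.42 V) is the cathode; Cr²⁺/Cr (E° = -0.90 V) is the anode, so E°cell = +0.48 V.
Balancing electrons gives n = 2 (lcm of 2 and 2).
ΔG° = −nFE° = −(2)(96485)(+0.48) = -92,626 J = -92.6 kJ.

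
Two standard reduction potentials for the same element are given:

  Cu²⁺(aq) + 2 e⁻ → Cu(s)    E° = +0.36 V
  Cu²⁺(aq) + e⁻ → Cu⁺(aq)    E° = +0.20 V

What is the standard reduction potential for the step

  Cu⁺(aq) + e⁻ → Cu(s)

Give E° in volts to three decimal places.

+0.520 V

Sequential free energies add, so n₃E°₃ = n₁E°₁ + n₂E°₂.
With n₃ = 2, and the known step contributing 1×(+0.20) V, the unknown satisfies 1·E° = 2×(+0.36) − 1×(+0.20) = +0.520.
E° = +0.520 / 1 = +0.520 V.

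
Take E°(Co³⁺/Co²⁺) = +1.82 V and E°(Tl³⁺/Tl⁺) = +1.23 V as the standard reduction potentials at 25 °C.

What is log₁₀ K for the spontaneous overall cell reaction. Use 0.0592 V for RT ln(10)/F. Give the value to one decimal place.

Cathode: Co³⁺/Co²⁺; anode: Tl³⁺/Tl⁺. E°cell = +0.59 V, n = 2.
log K = nE°cell / 0.0592 = (2)(+0.59) / 0.0592 = 19.9.

19.9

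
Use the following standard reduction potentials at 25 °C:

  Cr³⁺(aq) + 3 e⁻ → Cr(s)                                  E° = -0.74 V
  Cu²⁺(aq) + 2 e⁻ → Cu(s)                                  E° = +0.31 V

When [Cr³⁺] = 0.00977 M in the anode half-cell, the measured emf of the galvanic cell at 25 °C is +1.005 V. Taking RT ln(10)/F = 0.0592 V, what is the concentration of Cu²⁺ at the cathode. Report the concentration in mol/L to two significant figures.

Cu²⁺/Cu is the cathode, Cr³⁺/Cr the anode: E°cell = +1.05 V, n = 6.
Overall reaction: 3 Cu²⁺(aq) + 2 Cr(s) → 3 Cu(s) + 2 Cr³⁺(aq); Q = [Cr³⁺]^2/[Cu²⁺]^3.
From E = E° − (0.0592/n) log Q: log Q = (E° − E)·n/0.0592 = (+1.05 − (+1.005))·6/0.0592 = 4.5608.
So 3·log[Cu²⁺] = 2·log(0.00977) − log Q = -4.0202 − (4.5608) = -8.5810; log[Cu²⁺] = -8.5810 / 3 = -2.8603; [Cu²⁺] = 10^(-2.8603) ≈ 0.0014 M.

0.0014 M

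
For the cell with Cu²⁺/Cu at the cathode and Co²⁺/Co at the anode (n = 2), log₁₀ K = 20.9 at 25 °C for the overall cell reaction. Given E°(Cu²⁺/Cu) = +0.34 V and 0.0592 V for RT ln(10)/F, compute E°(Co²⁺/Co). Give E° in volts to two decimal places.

E°cell = (0.0592/n)·log K = (0.0592/2)(20.9) = +0.619 V.
Since Cu²⁺/Cu is the cathode and Co²⁺/Co the anode, E°cell = E°(Cu²⁺/Cu) − E°(Co²⁺/Co).
So E°(Co²⁺/Co) = E°(Cu²⁺/Cu) − E°cell = (+0.34) − (+0.619) = -0.28 V.

-0.28 V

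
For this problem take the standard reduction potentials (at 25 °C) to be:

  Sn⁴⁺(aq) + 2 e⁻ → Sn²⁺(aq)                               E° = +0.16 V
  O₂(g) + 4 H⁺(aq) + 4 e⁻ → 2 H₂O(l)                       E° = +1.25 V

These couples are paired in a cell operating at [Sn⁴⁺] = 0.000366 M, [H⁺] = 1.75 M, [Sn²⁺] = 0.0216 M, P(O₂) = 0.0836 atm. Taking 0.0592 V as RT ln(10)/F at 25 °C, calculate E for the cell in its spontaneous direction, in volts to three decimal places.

+1.141 V

O₂/H₂O is the cathode (higher E°), Sn⁴⁺/Sn²⁺ the anode: E°cell = +1.25 − (+0.16) = +1.09 V, n = 4.
Overall: O₂(g) + 4 H⁺(aq) + 2 Sn²⁺(aq) → 2 H₂O(l) + 2 Sn⁴⁺(aq)
Q = [Sn⁴⁺]^2 / (P(O₂)·[H⁺]^4·[Sn²⁺]^2); log Q = -3.436.
E = E° − (0.0592/n) log Q = +1.09 − (0.0592/4)(-3.436) = +1.141 V.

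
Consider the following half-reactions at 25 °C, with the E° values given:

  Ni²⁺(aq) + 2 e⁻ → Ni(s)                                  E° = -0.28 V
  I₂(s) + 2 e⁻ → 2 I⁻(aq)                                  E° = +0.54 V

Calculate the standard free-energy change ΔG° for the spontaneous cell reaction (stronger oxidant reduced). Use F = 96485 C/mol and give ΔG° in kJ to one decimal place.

I₂/I⁻ (E° = +0.54 V) is the cathode; Ni²⁺/Ni (E° = -0.28 V) is the anode, so E°cell = +0.82 V.
Balancing electrons gives n = 2 (lcm of 2 and 2).
ΔG° = −nFE° = −(2)(96485)(+0.82) = -158,235 J = -158.2 kJ.

-158.2 kJ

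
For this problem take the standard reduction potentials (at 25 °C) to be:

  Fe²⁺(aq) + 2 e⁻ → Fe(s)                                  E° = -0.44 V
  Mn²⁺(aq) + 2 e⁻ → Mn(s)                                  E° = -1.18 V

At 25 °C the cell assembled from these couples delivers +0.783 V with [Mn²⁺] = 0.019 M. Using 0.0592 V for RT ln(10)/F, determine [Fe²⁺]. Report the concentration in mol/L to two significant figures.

0.54 M

Fe²⁺/Fe is the cathode, Mn²⁺/Mn the anode: E°cell = +0.74 V, n = 2.
Overall reaction: Fe²⁺(aq) + Mn(s) → Fe(s) + Mn²⁺(aq); Q = [Mn²⁺]^1/[Fe²⁺]^1.
From E = E° − (0.0592/n) log Q: log Q = (E° − E)·n/0.0592 = (+0.74 − (+0.783))·2/0.0592 = -1.4527.
So 1·log[Fe²⁺] = 1·log(0.019) − log Q = -1.7212 − (-1.4527) = -0.2685; [Fe²⁺] = 10^(-0.2685) ≈ 0.54 M.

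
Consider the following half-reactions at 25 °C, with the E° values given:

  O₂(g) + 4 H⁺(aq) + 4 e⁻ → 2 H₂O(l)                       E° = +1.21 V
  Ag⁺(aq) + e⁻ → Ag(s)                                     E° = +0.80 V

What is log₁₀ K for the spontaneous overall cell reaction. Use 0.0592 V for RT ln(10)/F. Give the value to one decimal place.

27.7

Cathode: O₂/H₂O; anode: Ag⁺/Ag. E°cell = +0.41 V, n = 4.
log K = nE°cell / 0.0592 = (4)(+0.41) / 0.0592 = 27.7.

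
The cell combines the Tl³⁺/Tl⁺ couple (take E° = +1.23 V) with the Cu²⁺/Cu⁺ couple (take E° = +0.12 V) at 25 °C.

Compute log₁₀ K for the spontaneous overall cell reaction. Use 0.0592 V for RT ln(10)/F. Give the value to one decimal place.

Cathode: Tl³⁺/Tl⁺; anode: Cu²⁺/Cu⁺. E°cell = +1.11 V, n = 2.
log K = nE°cell / 0.0592 = (2)(+1.11) / 0.0592 = 37.5.

37.5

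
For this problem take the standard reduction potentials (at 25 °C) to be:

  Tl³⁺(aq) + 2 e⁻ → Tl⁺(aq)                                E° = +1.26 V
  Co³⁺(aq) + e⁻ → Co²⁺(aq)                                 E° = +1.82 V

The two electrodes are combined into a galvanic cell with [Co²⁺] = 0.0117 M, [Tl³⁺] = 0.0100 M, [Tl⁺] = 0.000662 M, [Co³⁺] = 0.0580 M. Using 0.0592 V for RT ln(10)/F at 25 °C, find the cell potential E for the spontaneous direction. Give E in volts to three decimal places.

+0.566 V

Co³⁺/Co²⁺ is the cathode (higher E°), Tl³⁺/Tl⁺ the anode: E°cell = +1.82 − (+1.26) = +0.56 V, n = 2.
Overall: 2 Co³⁺(aq) + Tl⁺(aq) → 2 Co²⁺(aq) + Tl³⁺(aq)
Q = [Co²⁺]^2·[Tl³⁺] / ([Co³⁺]^2·[Tl⁺]); log Q = -0.211.
E = E° − (0.0592/n) log Q = +0.56 − (0.0592/2)(-0.211) = +0.566 V.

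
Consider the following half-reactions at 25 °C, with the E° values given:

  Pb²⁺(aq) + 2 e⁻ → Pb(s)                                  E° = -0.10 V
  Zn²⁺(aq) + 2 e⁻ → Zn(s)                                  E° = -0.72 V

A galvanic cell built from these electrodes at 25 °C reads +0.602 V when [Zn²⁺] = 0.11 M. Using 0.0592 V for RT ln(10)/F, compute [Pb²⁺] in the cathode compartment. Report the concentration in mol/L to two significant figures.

Pb²⁺/Pb is the cathode, Zn²⁺/Zn the anode: E°cell = +0.62 V, n = 2.
Overall reaction: Pb²⁺(aq) + Zn(s) → Pb(s) + Zn²⁺(aq); Q = [Zn²⁺]^1/[Pb²⁺]^1.
From E = E° − (0.0592/n) log Q: log Q = (E° − E)·n/0.0592 = (+0.62 − (+0.602))·2/0.0592 = 0.6081.
So 1·log[Pb²⁺] = 1·log(0.11) − log Q = -0.9586 − (0.6081) = -1.5667; [Pb²⁺] = 10^(-1.5667) ≈ 0.027 M.

0.027 M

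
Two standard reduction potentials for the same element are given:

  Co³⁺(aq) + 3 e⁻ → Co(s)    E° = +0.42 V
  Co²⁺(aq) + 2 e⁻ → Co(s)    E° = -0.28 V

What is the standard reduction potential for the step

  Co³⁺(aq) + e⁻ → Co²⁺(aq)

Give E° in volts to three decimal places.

+1.820 V

Sequential free energies add, so n₃E°₃ = n₁E°₁ + n₂E°₂.
With n₃ = 3, and the known step contributing 2×(-0.28) V, the unknown satisfies 1·E° = 3×(+0.42) − 2×(-0.28) = +1.820.
E° = +1.820 / 1 = +1.820 V.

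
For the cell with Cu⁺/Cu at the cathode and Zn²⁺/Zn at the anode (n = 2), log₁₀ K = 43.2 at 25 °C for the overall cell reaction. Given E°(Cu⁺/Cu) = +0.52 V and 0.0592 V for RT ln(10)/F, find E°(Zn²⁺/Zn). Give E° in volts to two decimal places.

E°cell = (0.0592/n)·log K = (0.0592/2)(43.2) = +1.279 V.
Since Cu⁺/Cu is the cathode and Zn²⁺/Zn the anode, E°cell = E°(Cu⁺/Cu) − E°(Zn²⁺/Zn).
So E°(Zn²⁺/Zn) = E°(Cu⁺/Cu) − E°cell = (+0.52) − (+1.279) = -0.76 V.

-0.76 V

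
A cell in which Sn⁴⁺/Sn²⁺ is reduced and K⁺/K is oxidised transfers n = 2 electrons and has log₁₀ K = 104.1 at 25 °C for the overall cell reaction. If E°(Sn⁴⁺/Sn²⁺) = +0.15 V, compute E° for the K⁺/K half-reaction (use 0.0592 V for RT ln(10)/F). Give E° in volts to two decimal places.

E°cell = (0.0592/n)·log K = (0.0592/2)(104.1) = +3.081 V.
Since Sn⁴⁺/Sn²⁺ is the cathode and K⁺/K the anode, E°cell = E°(Sn⁴⁺/Sn²⁺) − E°(K⁺/K).
So E°(K⁺/K) = E°(Sn⁴⁺/Sn²⁺) − E°cell = (+0.15) − (+3.081) = -2.93 V.

-2.93 V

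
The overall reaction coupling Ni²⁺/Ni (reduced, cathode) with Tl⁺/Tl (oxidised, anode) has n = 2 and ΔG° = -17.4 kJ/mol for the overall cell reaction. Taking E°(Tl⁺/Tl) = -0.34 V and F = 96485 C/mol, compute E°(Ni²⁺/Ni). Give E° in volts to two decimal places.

E°cell = −ΔG°/(nF) = −(-17.4×10³)/((2)(96485)) = +0.090 V.
Since Ni²⁺/Ni is the cathode and Tl⁺/Tl the anode, E°cell = E°(Ni²⁺/Ni) − E°(Tl⁺/Tl).
So E°(Ni²⁺/Ni) = E°cell + E°(Tl⁺/Tl) = +0.090 + (-0.34) = -0.25 V.

-0.25 V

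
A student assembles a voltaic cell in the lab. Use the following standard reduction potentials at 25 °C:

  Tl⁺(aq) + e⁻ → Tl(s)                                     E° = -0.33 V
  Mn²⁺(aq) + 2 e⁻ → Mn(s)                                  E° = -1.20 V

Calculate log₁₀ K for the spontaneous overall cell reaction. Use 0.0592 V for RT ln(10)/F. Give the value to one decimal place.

Cathode: Tl⁺/Tl; anode: Mn²⁺/Mn. E°cell = +0.87 V, n = 2.
log K = nE°cell / 0.0592 = (2)(+0.87) / 0.0592 = 29.4.

29.4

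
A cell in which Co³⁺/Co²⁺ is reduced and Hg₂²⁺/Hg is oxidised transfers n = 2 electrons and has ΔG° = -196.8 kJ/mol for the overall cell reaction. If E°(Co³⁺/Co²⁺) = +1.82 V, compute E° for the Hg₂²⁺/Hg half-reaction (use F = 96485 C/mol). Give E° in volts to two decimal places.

+0.80 V

E°cell = −ΔG°/(nF) = −(-196.8×10³)/((2)(96485)) = +1.020 V.
Since Co³⁺/Co²⁺ is the cathode and Hg₂²⁺/Hg the anode, E°cell = E°(Co³⁺/Co²⁺) − E°(Hg₂²⁺/Hg).
So E°(Hg₂²⁺/Hg) = E°(Co³⁺/Co²⁺) − E°cell = (+1.82) − (+1.020) = +0.80 V.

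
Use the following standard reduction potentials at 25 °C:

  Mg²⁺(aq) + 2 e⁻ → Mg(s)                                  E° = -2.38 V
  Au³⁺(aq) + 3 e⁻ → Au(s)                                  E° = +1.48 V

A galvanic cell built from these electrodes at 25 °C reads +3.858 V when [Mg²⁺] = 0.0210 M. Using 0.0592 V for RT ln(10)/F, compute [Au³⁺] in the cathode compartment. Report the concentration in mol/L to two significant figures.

Au³⁺/Au is the cathode, Mg²⁺/Mg the anode: E°cell = +3.86 V, n = 6.
Overall reaction: 2 Au³⁺(aq) + 3 Mg(s) → 2 Au(s) + 3 Mg²⁺(aq); Q = [Mg²⁺]^3/[Au³⁺]^2.
From E = E° − (0.0592/n) log Q: log Q = (E° − E)·n/0.0592 = (+3.86 − (+3.858))·6/0.0592 = 0.2027.
So 2·log[Au³⁺] = 3·log(0.021) − log Q = -5.0333 − (0.2027) = -5.2360; log[Au³⁺] = -5.2360 / 2 = -2.6180; [Au³⁺] = 10^(-2.6180) ≈ 0.0024 M.

0.0024 M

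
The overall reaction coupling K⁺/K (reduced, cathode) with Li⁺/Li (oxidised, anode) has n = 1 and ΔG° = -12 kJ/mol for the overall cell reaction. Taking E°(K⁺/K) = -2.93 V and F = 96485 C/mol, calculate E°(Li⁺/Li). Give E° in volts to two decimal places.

-3.05 V

E°cell = −ΔG°/(nF) = −(-12×10³)/((1)(96485)) = +0.124 V.
Since K⁺/K is the cathode and Li⁺/Li the anode, E°cell = E°(K⁺/K) − E°(Li⁺/Li).
So E°(Li⁺/Li) = E°(K⁺/K) − E°cell = (-2.93) − (+0.124) = -3.05 V.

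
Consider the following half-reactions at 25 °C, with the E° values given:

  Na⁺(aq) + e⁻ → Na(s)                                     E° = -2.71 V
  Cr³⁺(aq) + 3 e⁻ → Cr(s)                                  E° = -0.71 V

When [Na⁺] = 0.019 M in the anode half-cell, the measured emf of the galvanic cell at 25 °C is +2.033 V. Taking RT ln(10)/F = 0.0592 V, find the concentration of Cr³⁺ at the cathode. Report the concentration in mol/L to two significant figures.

Cr³⁺/Cr is the cathode, Na⁺/Na the anode: E°cell = +2.00 V, n = 3.
Overall reaction: Cr³⁺(aq) + 3 Na(s) → Cr(s) + 3 Na⁺(aq); Q = [Na⁺]^3/[Cr³⁺]^1.
From E = E° − (0.0592/n) log Q: log Q = (E° − E)·n/0.0592 = (+2.00 − (+2.033))·3/0.0592 = -1.6723.
So 1·log[Cr³⁺] = 3·log(0.019) − log Q = -5.1637 − (-1.6723) = -3.4914; [Cr³⁺] = 10^(-3.4914) ≈ 0.00032 M.

0.00032 M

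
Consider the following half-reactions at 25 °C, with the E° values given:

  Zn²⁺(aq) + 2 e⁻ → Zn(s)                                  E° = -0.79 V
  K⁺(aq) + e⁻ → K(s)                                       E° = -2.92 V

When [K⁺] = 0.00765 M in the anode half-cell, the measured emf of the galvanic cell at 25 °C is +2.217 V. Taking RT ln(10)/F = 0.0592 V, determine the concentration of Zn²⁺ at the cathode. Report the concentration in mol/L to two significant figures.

Zn²⁺/Zn is the cathode, K⁺/K the anode: E°cell = +2.13 V, n = 2.
Overall reaction: Zn²⁺(aq) + 2 K(s) → Zn(s) + 2 K⁺(aq); Q = [K⁺]^2/[Zn²⁺]^1.
From E = E° − (0.0592/n) log Q: log Q = (E° − E)·n/0.0592 = (+2.13 − (+2.217))·2/0.0592 = -2.9392.
So 1·log[Zn²⁺] = 2·log(0.00765) − log Q = -4.2327 − (-2.9392) = -1.2935; [Zn²⁺] = 10^(-1.2935) ≈ 0.051 M.

0.051 M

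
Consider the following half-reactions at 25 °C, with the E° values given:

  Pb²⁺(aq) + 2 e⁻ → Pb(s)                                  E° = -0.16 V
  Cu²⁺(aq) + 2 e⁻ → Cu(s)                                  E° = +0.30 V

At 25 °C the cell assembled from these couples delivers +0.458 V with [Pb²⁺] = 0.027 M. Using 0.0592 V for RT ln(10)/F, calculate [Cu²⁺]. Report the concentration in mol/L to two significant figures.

Cu²⁺/Cu is the cathode, Pb²⁺/Pb the anode: E°cell = +0.46 V, n = 2.
Overall reaction: Cu²⁺(aq) + Pb(s) → Cu(s) + Pb²⁺(aq); Q = [Pb²⁺]^1/[Cu²⁺]^1.
From E = E° − (0.0592/n) log Q: log Q = (E° − E)·n/0.0592 = (+0.46 − (+0.458))·2/0.0592 = 0.0676.
So 1·log[Cu²⁺] = 1·log(0.027) − log Q = -1.5686 − (0.0676) = -1.6362; [Cu²⁺] = 10^(-1.6362) ≈ 0.023 M.

0.023 M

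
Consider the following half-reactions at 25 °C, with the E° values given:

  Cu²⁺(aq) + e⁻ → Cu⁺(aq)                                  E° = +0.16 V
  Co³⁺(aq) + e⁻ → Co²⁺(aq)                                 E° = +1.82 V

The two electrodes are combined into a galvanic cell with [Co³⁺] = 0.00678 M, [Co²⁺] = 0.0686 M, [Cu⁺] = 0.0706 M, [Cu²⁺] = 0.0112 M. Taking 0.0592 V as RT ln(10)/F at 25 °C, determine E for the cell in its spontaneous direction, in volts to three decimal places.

Co³⁺/Co²⁺ is the cathode (higher E°), Cu²⁺/Cu⁺ the anode: E°cell = +1.82 − (+0.16) = +1.66 V, n = 1.
Overall: Co³⁺(aq) + Cu⁺(aq) → Co²⁺(aq) + Cu²⁺(aq)
Q = [Co²⁺]·[Cu²⁺] / ([Co³⁺]·[Cu⁺]); log Q = 0.206.
E = E° − (0.0592/n) log Q = +1.66 − (0.0592/1)(0.206) = +1.648 V.

+1.648 V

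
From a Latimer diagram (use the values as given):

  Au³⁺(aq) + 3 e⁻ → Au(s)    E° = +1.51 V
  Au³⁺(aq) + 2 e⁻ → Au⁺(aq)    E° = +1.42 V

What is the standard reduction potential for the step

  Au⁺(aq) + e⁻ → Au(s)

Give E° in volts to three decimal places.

Sequential free energies add, so n₃E°₃ = n₁E°₁ + n₂E°₂.
With n₃ = 3, and the known step contributing 2×(+1.42) V, the unknown satisfies 1·E° = 3×(+1.51) − 2×(+1.42) = +1.690.
E° = +1.690 / 1 = +1.690 V.

+1.690 V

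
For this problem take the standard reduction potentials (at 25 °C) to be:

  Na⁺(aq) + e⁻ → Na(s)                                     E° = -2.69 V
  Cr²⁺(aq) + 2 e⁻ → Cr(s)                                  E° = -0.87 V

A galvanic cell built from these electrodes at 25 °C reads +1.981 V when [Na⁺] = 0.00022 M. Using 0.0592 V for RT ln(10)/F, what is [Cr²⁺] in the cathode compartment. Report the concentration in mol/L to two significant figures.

Cr²⁺/Cr is the cathode, Na⁺/Na the anode: E°cell = +1.82 V, n = 2.
Overall reaction: Cr²⁺(aq) + 2 Na(s) → Cr(s) + 2 Na⁺(aq); Q = [Na⁺]^2/[Cr²⁺]^1.
From E = E° − (0.0592/n) log Q: log Q = (E° − E)·n/0.0592 = (+1.82 − (+1.981))·2/0.0592 = -5.4392.
So 1·log[Cr²⁺] = 2·log(0.00022) − log Q = -7.3152 − (-5.4392) = -1.8760; [Cr²⁺] = 10^(-1.8760) ≈ 0.013 M.

0.013 M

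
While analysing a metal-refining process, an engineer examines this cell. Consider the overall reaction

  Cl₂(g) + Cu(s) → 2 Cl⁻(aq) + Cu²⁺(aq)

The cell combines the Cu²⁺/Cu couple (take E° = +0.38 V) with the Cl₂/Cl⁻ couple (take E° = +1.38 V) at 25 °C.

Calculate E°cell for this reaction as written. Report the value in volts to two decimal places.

+1.00 V

The Cl₂/Cl⁻ couple has the higher reduction potential, so it is the cathode; Cu²⁺/Cu is oxidised at the anode.
E°cell = E°(cathode) − E°(anode) = (+1.38) − (+0.38) = +1.00 V.
Since E°cell > 0, the reaction is spontaneous under standard conditions.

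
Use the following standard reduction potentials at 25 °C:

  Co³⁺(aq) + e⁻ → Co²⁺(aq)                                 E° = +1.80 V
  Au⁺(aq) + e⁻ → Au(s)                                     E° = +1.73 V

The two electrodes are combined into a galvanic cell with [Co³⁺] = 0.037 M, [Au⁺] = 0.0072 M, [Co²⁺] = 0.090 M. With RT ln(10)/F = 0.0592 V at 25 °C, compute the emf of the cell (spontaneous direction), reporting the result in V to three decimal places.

+0.174 V

Co³⁺/Co²⁺ is the cathode (higher E°), Au⁺/Au the anode: E°cell = +1.80 − (+1.73) = +0.07 V, n = 1.
Overall: Co³⁺(aq) + Au(s) → Co²⁺(aq) + Au⁺(aq)
Q = [Co²⁺]·[Au⁺] / ([Co³⁺]); log Q = -1.757.
E = E° − (0.0592/n) log Q = +0.07 − (0.0592/1)(-1.757) = +0.174 V.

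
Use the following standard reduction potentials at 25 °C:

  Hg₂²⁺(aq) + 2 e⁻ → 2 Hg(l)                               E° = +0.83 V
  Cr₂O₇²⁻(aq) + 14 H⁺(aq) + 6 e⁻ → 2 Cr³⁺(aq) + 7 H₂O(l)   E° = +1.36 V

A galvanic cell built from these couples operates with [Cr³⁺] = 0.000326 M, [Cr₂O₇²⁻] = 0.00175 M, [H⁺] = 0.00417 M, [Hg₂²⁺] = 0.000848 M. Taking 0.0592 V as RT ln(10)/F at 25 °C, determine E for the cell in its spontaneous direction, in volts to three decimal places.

+0.334 V

Cr₂O₇²⁻/Cr³⁺ is the cathode (higher E°), Hg₂²⁺/Hg the anode: E°cell = +1.36 − (+0.83) = +0.53 V, n = 6.
Overall: Cr₂O₇²⁻(aq) + 14 H⁺(aq) + 6 Hg(l) → 2 Cr³⁺(aq) + 7 H₂O(l) + 3 Hg₂²⁺(aq)
Q = [Cr³⁺]^2·[Hg₂²⁺]^3 / ([Cr₂O₇²⁻]·[H⁺]^14); log Q = 19.887.
E = E° − (0.0592/n) log Q = +0.53 − (0.0592/6)(19.887) = +0.334 V.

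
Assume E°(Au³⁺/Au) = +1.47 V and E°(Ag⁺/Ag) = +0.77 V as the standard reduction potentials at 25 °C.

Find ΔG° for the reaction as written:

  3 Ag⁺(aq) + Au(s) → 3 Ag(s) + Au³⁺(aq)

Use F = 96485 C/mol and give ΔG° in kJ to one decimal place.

As written, Ag⁺/Ag is reduced (cathode) and Au³⁺/Au is oxidised (anode), so E°cell = (+0.77) − (+1.47) = -0.70 V.
Balancing electrons gives n = 3.
ΔG° = −nFE° = −(3)(96485)(-0.70) = 202,618 J = +202.6 kJ.

+202.6 kJ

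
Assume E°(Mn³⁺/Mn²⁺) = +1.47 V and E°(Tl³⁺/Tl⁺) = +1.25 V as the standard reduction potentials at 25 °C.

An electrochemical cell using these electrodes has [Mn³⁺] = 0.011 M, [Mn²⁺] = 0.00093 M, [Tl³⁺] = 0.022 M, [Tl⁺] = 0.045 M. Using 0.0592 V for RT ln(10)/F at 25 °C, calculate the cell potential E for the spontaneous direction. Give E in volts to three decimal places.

+0.293 V

Mn³⁺/Mn²⁺ is the cathode (higher E°), Tl³⁺/Tl⁺ the anode: E°cell = +1.47 − (+1.25) = +0.22 V, n = 2.
Overall: 2 Mn³⁺(aq) + Tl⁺(aq) → 2 Mn²⁺(aq) + Tl³⁺(aq)
Q = [Mn²⁺]^2·[Tl³⁺] / ([Mn³⁺]^2·[Tl⁺]); log Q = -2.457.
E = E° − (0.0592/n) log Q = +0.22 − (0.0592/2)(-2.457) = +0.293 V.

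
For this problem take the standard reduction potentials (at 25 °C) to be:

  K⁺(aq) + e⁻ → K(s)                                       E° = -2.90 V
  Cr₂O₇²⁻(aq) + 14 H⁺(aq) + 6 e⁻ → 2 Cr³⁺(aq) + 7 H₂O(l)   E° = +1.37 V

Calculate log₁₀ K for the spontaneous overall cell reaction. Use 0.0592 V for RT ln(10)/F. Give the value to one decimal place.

432.8

Cathode: Cr₂O₇²⁻/Cr³⁺; anode: K⁺/K. E°cell = +4.27 V, n = 6.
log K = nE°cell / 0.0592 = (6)(+4.27) / 0.0592 = 432.8.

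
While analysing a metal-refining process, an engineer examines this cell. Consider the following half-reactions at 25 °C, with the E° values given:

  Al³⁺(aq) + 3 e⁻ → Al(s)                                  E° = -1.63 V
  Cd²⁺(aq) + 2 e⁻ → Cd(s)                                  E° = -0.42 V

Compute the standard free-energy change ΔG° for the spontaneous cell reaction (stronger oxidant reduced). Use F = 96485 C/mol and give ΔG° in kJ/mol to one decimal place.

-700.5 kJ/mol

Cd²⁺/Cd (E° = -0.42 V) is the cathode; Al³⁺/Al (E° = -1.63 V) is the anode, so E°cell = +1.21 V.
Balancing electrons gives n = 6 (lcm of 2 and 3).
ΔG° = −nFE° = −(6)(96485)(+1.21) = -700,481 J = -700.5 kJ/mol.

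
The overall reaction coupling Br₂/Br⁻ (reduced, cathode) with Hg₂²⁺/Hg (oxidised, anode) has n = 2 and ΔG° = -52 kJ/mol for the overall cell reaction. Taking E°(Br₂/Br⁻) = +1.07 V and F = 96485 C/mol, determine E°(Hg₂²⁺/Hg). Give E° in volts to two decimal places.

E°cell = −ΔG°/(nF) = −(-52×10³)/((2)(96485)) = +0.269 V.
Since Br₂/Br⁻ is the cathode and Hg₂²⁺/Hg the anode, E°cell = E°(Br₂/Br⁻) − E°(Hg₂²⁺/Hg).
So E°(Hg₂²⁺/Hg) = E°(Br₂/Br⁻) − E°cell = (+1.07) − (+0.269) = +0.80 V.

+0.80 V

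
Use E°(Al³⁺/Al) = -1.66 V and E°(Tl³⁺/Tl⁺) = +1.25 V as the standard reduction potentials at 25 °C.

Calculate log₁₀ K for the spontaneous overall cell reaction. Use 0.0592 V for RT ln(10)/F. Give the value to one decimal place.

Cathode: Tl³⁺/Tl⁺; anode: Al³⁺/Al. E°cell = +2.91 V, n = 6.
log K = nE°cell / 0.0592 = (6)(+2.91) / 0.0592 = 294.9.

294.9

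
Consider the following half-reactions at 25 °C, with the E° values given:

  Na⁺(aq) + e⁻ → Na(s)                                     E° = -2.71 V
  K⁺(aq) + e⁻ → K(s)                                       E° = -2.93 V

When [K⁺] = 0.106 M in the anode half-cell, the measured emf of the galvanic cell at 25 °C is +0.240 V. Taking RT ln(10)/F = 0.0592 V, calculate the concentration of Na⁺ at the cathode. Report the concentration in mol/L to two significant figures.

Na⁺/Na is the cathode, K⁺/K the anode: E°cell = +0.22 V, n = 1.
Overall reaction: Na⁺(aq) + K(s) → Na(s) + K⁺(aq); Q = [K⁺]^1/[Na⁺]^1.
From E = E° − (0.0592/n) log Q: log Q = (E° − E)·n/0.0592 = (+0.22 − (+0.240))·1/0.0592 = -0.3378.
So 1·log[Na⁺] = 1·log(0.106) − log Q = -0.9747 − (-0.3378) = -0.6369; [Na⁺] = 10^(-0.6369) ≈ 0.23 M.

0.23 M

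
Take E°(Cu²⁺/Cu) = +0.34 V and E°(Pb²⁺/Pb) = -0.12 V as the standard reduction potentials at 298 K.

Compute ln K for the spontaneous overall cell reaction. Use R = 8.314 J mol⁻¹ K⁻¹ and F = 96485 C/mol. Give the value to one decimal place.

Cathode: Cu²⁺/Cu; anode: Pb²⁺/Pb. E°cell = (+0.34) − (-0.12) = +0.46 V, with n = 2.
ΔG° = −nFE° = −RT ln K, so ln K = nFE°/(RT) = (2)(96485)(+0.46) / ((8.314)(298)) = 35.828.

35.8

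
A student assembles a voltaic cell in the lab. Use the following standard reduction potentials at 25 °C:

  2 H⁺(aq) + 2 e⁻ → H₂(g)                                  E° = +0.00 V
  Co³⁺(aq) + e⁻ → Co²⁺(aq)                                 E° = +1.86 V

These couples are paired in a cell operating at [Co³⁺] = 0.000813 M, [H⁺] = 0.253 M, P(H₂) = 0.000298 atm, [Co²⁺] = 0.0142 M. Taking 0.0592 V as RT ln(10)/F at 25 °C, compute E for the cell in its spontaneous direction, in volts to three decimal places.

Co³⁺/Co²⁺ is the cathode (higher E°), H⁺/H₂ the anode: E°cell = +1.86 − (+0.00) = +1.86 V, n = 2.
Overall: 2 Co³⁺(aq) + H₂(g) → 2 Co²⁺(aq) + 2 H⁺(aq)
Q = [Co²⁺]^2·[H⁺]^2 / ([Co³⁺]^2·P(H₂)); log Q = 4.816.
E = E° − (0.0592/n) log Q = +1.86 − (0.0592/2)(4.816) = +1.717 V.

+1.717 V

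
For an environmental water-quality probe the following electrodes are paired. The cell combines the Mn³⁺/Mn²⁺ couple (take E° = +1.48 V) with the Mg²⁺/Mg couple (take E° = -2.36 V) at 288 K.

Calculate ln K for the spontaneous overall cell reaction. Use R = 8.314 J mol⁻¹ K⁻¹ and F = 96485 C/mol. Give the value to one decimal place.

309.5

Cathode: Mn³⁺/Mn²⁺; anode: Mg²⁺/Mg. E°cell = (+1.48) − (-2.36) = +3.84 V, with n = 2.
ΔG° = −nFE° = −RT ln K, so ln K = nFE°/(RT) = (2)(96485)(+3.84) / ((8.314)(288)) = 309.470.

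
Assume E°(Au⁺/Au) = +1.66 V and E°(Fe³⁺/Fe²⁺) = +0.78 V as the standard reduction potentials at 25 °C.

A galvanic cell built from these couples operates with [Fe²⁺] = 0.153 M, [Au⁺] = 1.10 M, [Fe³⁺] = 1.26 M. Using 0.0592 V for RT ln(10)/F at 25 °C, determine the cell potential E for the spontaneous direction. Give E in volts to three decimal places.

+0.828 V

Au⁺/Au is the cathode (higher E°), Fe³⁺/Fe²⁺ the anode: E°cell = +1.66 − (+0.78) = +0.88 V, n = 1.
Overall: Au⁺(aq) + Fe²⁺(aq) → Au(s) + Fe³⁺(aq)
Q = [Fe³⁺] / ([Au⁺]·[Fe²⁺]); log Q = 0.874.
E = E° − (0.0592/n) log Q = +0.88 − (0.0592/1)(0.874) = +0.828 V.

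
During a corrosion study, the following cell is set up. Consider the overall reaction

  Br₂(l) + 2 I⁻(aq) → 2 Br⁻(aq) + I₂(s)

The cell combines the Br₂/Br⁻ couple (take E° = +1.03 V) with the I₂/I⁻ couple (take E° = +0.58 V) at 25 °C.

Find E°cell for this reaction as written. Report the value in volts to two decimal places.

+0.45 V

The Br₂/Br⁻ couple has the higher reduction potential, so it is the cathode; I₂/I⁻ is oxidised at the anode.
E°cell = E°(cathode) − E°(anode) = (+1.03) − (+0.58) = +0.45 V.
Since E°cell > 0, the reaction is spontaneous under standard conditions.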